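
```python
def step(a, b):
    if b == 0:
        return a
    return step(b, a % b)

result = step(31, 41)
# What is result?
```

step(31, 41) -> step(41, 31) -> step(31, 10) -> step(10, 1) -> step(1, 0) -> 1

Answer: 1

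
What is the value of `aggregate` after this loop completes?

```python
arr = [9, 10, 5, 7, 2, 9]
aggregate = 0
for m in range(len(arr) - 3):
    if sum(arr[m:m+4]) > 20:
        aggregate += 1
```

Count windows with sum > 20
`aggregate` takes the values: 0 → 1 → 2 → 3

Answer: 3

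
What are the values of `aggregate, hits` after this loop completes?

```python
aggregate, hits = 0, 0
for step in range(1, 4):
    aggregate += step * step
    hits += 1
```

Sum of squares and count
`aggregate, hits` takes the values: (0, 0) → (1, 0) → (1, 1) → (5, 1) → (5, 2) → (14, 2) → (14, 3)

Answer: 14, 3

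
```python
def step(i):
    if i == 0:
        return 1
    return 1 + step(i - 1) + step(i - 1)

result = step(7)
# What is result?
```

step(i) = 1 + 2·step(i-1), step(0)=1. Closed form: (1+1)·2^7 - 1 = 255.

Answer: 255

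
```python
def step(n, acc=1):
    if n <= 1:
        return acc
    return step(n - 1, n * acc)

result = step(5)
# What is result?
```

Accumulator trace (n, acc): (5, 1) -> (4, 5) -> (3, 20) -> (2, 60) -> (1, 120) -> return 120

Answer: 120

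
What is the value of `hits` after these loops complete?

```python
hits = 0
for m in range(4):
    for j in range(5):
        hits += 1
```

4 * 5 = 20
`hits` takes the values: 0 → 1 → 2 → 3 → 4 → 5 → 6 → 7 → 8 → 9 → 10 → 11 → 12 → 13 → 14 → 15 → 16 → 17 → 18 → 19 → 20

Answer: 20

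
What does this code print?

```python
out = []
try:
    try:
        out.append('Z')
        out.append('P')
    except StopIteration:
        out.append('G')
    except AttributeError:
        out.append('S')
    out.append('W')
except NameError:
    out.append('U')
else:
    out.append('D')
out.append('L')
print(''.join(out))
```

Execution trace: 'Z' (inner try body) → 'P' (inner try body, no exception) → 'W' (try body, no exception) → 'D' (else) → 'L' (after the try/except). Output: ZPWDL

Answer: ZPWDL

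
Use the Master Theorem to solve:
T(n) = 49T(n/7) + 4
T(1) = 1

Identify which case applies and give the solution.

a=49, b=7, f(n)=4. log_7(49) = 2. Since c=0 < 2, Case 1 applies: T(n) = Θ(n^log_b(a)) = O(n^2).

Answer: O(n^2) - Case 1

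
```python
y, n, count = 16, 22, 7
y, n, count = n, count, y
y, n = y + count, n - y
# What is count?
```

Trace:
`y, n, count = 16, 22, 7` → y = 16; n = 22; count = 7
`y, n, count = n, count, y` → y = 22; n = 7; count = 16
`y, n = y + count, n - y` → y = 38; n = -15
So count = 16

Answer: 16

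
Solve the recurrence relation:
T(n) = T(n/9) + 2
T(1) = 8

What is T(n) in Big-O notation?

Each step divides n by 9 and adds 2. After log_9(n) steps we reach T(1)=8. So T(n) = 2·log_9(n) + 8 = O(log n).

Answer: O(log n)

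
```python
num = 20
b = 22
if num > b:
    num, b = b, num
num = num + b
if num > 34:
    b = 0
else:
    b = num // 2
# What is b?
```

Trace:
`num = 20` → num = 20
`b = 22` → b = 22
`if num > b: ...` → num > b is False → no variable changes
`num = num + b` → num = 42
`if num > 34: ...` → num > 34 is True → b = 0
So b = 0

Answer: 0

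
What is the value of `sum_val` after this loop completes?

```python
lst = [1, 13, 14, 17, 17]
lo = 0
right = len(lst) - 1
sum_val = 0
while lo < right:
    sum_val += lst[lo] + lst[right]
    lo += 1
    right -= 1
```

Sum of pairs from ends
`sum_val` takes the values: 0 → 18 → 48

Answer: 48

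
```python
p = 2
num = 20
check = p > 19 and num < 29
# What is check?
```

Trace:
`p = 2` → p = 2
`num = 20` → num = 20
`check = p > 19 and num < 29` → check = False
So check = False

Answer: False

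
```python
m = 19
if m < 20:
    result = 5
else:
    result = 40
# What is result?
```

Trace:
`m = 19` → m = 19
`if m < 20: ...` → m < 20 is True → result = 5
So result = 5

Answer: 5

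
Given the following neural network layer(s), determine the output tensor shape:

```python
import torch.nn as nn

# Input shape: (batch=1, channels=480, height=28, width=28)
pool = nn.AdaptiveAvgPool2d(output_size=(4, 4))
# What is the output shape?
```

Input: (1, 480, 28, 28) -> Output: (1, 480, 4, 4)

Answer: (1, 480, 4, 4)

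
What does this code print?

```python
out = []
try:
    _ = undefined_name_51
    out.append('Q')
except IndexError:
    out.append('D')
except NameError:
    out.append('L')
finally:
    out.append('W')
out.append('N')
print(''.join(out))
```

Execution trace: 'L' (except NameError) → 'W' (finally) → 'N' (after the try/except). Output: LWN

Answer: LWN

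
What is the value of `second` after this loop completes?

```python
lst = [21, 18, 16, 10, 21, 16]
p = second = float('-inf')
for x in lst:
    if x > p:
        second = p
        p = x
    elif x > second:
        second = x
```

Second largest (with repeats) in [21, 18, 16, 10, 21, 16]
`second` takes the values: -inf → 18 → 21

Answer: 21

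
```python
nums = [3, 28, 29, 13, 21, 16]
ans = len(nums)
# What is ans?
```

Trace:
`nums = [3, 28, 29, 13, 21, 16]` → nums = [3, 28, 29, 13, 21, 16]
`ans = len(nums)` → ans = 6
So ans = 6

Answer: 6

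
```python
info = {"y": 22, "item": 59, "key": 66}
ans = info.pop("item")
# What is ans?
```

Trace:
`info = {"y": 22, "item": 59, "key": 66}` → info = {'y': 22, 'item': 59, 'key': 66}
`ans = info.pop("item")` → info = {'y': 22, 'key': 66}; ans = 59
So ans = 59

Answer: 59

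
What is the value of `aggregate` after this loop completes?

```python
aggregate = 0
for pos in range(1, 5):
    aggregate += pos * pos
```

Sum of squares 1² to 4² = 30
`aggregate` takes the values: 0 → 1 → 5 → 14 → 30

Answer: 30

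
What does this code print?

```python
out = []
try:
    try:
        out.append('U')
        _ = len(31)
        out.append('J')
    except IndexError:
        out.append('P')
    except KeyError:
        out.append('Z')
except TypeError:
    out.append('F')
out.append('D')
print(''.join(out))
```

Execution trace: 'U' (try body) → 'F' (outer except TypeError) → 'D' (after the try/except). Output: UFD

Answer: UFD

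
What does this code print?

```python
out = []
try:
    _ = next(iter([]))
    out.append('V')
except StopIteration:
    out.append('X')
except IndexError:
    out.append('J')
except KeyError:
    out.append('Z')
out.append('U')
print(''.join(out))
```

Execution trace: 'X' (except StopIteration) → 'U' (after the try/except). Output: XU

Answer: XU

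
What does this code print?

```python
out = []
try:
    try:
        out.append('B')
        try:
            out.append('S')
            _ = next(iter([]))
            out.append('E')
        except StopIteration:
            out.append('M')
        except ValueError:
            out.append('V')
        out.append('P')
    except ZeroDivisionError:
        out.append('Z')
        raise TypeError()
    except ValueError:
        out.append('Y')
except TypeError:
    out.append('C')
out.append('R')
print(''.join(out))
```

Execution trace: 'B' (try body) → 'S' (inner try body) → 'M' (inner except StopIteration) → 'P' (try body, no exception) → 'R' (after the try/except). Output: BSMPR

Answer: BSMPR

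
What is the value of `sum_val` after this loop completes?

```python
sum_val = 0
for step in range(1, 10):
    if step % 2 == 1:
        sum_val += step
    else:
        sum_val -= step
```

Add odd, subtract even
`sum_val` takes the values: 0 → 1 → -1 → 2 → -2 → 3 → -3 → 4 → -4 → 5

Answer: 5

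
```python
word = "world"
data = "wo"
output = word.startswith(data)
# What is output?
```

Trace:
`word = "world"` → word = 'world'
`data = "wo"` → data = 'wo'
`output = word.startswith(data)` → output = True
So output = True

Answer: True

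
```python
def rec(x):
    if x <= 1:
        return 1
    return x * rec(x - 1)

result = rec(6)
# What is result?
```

rec(6) = 6 * 5 * 4 * 3 * 2 * 1 = 720

Answer: 720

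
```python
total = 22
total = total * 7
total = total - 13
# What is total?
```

Trace:
`total = 22` → total = 22
`total = total * 7` → total = 154
`total = total - 13` → total = 141
So total = 141

Answer: 141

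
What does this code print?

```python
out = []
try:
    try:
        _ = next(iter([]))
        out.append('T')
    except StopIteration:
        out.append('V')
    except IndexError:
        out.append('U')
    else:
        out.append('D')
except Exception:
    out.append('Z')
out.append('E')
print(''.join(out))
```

Execution trace: 'V' (inner except StopIteration) → 'E' (after the try/except). Output: VE

Answer: VE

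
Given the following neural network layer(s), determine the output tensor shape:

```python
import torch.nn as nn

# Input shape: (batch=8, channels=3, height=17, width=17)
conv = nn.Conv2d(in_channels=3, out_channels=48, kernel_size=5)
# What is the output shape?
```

Input: (8, 3, 17, 17) -> Output: (8, 48, 13, 13)

Answer: (8, 48, 13, 13)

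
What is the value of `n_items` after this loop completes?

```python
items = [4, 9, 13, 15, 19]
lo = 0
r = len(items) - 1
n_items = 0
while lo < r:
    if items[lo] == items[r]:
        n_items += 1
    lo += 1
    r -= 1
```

Count matching pairs from ends
`n_items` takes the values: 0

Answer: 0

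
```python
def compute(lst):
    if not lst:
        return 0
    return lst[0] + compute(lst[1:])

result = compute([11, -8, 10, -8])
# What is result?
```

11 + (-8) + 10 + (-8) + 0 = 5

Answer: 5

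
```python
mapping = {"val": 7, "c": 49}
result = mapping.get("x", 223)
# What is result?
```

Trace:
`mapping = {"val": 7, "c": 49}` → mapping = {'val': 7, 'c': 49}
`result = mapping.get("x", 223)` → result = 223
So result = 223

Answer: 223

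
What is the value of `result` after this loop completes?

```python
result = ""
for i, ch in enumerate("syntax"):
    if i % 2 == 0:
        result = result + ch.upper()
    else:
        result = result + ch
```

Uppercase even positions in 'syntax'
`result` takes the values: "" → "S" → "Sy" → "SyN" → "SyNt" → "SyNtA" → "SyNtAx"

Answer: "SyNtAx"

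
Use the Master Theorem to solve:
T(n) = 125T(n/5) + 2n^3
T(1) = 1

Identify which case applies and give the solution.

a=125, b=5, f(n)=2n^3. log_5(125) = 3. Since c=3 = 3, Case 2 applies: T(n) = Θ(n^log_b(a) · log n) = O(n^3 log n).

Answer: O(n^3 log n) - Case 2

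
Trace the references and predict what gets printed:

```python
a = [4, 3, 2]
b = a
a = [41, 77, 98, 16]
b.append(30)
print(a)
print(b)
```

Key concept: rebinding vs mutation: a is rebound to a new list, b still points at the original.
Step by step:
`a = [4, 3, 2]` → a = [4, 3, 2]
`b = a` → b = [4, 3, 2] (same object as a)
`a = [41, 77, 98, 16]` → a = [41, 77, 98, 16]
`b.append(30)` → b = [4, 3, 2, 30]
`print(a)` → prints [41, 77, 98, 16]
`print(b)` → prints [4, 3, 2, 30]

Answer:
[41, 77, 98, 16]
[4, 3, 2, 30]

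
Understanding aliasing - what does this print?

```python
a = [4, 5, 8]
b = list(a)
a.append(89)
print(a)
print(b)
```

Key concept: list() constructor creates copy.
Step by step:
`a = [4, 5, 8]` → a = [4, 5, 8]
`b = list(a)` → b = [4, 5, 8]
`a.append(89)` → a = [4, 5, 8, 89]
`print(a)` → prints [4, 5, 8, 89]
`print(b)` → prints [4, 5, 8]

Answer:
[4, 5, 8, 89]
[4, 5, 8]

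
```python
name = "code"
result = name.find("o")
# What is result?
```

Trace:
`name = "code"` → name = 'code'
`result = name.find("o")` → result = 1
So result = 1

Answer: 1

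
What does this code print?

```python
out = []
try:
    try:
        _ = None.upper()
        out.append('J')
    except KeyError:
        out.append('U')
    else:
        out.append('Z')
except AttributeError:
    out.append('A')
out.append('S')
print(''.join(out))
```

Execution trace: 'A' (outer except AttributeError) → 'S' (after the try/except). Output: AS

Answer: AS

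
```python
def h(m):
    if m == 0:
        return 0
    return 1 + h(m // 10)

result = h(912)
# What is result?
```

Count of digits of 912: 3

Answer: 3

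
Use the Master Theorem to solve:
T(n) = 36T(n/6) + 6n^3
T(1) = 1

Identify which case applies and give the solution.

a=36, b=6, f(n)=6n^3. log_6(36) = 2. Since c=3 > 2 and the regularity condition holds (36(n/6)^3 = (36/6^3)n^3 with 36/6^3 < 1), Case 3 applies: T(n) = Θ(f(n)) = O(n^3).

Answer: O(n^3) - Case 3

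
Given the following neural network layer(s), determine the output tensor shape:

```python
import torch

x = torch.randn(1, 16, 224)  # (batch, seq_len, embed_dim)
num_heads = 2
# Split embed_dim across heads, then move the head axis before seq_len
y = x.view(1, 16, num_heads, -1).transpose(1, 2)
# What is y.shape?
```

Input: (1, 16, 224) -> head_dim = 224 // 2 = 112; after view: (1, 16, 2, 112) -> after transpose(1, 2): (1, 2, 16, 112) -> Output: (1, 2, 16, 112)

Answer: (1, 2, 16, 112)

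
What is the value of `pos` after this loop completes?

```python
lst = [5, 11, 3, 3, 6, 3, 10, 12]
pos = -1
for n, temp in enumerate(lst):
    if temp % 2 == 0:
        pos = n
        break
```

First even number index in [5, 11, 3, 3, 6, 3, 10, 12]
`pos` takes the values: -1 → 4

Answer: 4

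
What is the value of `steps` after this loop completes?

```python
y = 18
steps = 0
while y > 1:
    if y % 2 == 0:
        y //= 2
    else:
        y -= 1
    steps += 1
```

Steps to reduce 18 to 1
`steps` takes the values: 0 → 1 → 2 → 3 → 4 → 5

Answer: 5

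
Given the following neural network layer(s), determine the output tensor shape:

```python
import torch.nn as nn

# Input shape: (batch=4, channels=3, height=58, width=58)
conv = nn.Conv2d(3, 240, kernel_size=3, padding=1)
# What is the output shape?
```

Input: (4, 3, 58, 58) -> Output: (4, 240, 58, 58)

Answer: (4, 240, 58, 58)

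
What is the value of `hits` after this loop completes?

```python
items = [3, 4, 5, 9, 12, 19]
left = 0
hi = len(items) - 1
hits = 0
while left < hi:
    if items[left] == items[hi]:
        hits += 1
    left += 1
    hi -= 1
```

Count matching pairs from ends
`hits` takes the values: 0

Answer: 0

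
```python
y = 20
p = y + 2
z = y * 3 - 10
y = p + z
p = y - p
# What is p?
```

Trace:
`y = 20` → y = 20
`p = y + 2` → p = 22
`z = y * 3 - 10` → z = 50
`y = p + z` → y = 72
`p = y - p` → p = 50
So p = 50

Answer: 50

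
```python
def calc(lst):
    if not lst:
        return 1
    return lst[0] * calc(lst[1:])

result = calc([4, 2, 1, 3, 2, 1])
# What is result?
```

Product over [4, 2, 1, 3, 2, 1] = 4 * 2 * 1 * 3 * 2 * 1 = 48

Answer: 48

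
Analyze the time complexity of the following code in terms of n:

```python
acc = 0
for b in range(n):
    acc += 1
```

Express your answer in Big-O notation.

Each loop level contributes: n. Multiplying the contributions gives O(n).

Answer: O(n)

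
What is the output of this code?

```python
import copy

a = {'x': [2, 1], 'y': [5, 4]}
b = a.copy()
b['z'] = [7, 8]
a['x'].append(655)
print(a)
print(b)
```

Key concept: shallow copy of dict with mutable values.
Step by step:
`a = {'x': [2, 1], 'y': [5, 4]}` → a = {'x': [2, 1], 'y': [5, 4]}
`b = a.copy()` → b = {'x': [2, 1], 'y': [5, 4]}
`b['z'] = [7, 8]` → b = {'x': [2, 1], 'y': [5, 4], 'z': [7, 8]}
`a['x'].append(655)` → a = {'x': [2, 1, 655], 'y': [5, 4]}; b = {'x': [2, 1, 655], 'y': [5, 4], 'z': [7, 8]}
`print(a)` → prints {'x': [2, 1, 655], 'y': [5, 4]}
`print(b)` → prints {'x': [2, 1, 655], 'y': [5, 4], 'z': [7, 8]}

Answer:
{'x': [2, 1, 655], 'y': [5, 4]}
{'x': [2, 1, 655], 'y': [5, 4], 'z': [7, 8]}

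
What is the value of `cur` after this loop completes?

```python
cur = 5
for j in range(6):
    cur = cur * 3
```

Multiply by 3, 6 times: 5 * 3^6 = 3645
`cur` takes the values: 5 → 15 → 45 → 135 → 405 → 1215 → 3645

Answer: 3645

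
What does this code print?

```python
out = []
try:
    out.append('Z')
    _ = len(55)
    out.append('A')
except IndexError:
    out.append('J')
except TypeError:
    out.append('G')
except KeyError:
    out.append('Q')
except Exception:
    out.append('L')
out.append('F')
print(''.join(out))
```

Execution trace: 'Z' (try body) → 'G' (except TypeError) → 'F' (after the try/except). Output: ZGF

Answer: ZGF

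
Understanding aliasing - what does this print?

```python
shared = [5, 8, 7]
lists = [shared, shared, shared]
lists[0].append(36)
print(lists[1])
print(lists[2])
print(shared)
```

Key concept: list of same reference.
Step by step:
`shared = [5, 8, 7]` → shared = [5, 8, 7]
`lists = [shared, shared, shared]` → lists = [[5, 8, 7], [5, 8, 7], [5, 8, 7]]
`lists[0].append(36)` → shared = [5, 8, 7, 36]; lists = [[5, 8, 7, 36], [5, 8, 7, 36], [5, 8, 7, 36]]
`print(lists[1])` → prints [5, 8, 7, 36]
`print(lists[2])` → prints [5, 8, 7, 36]
`print(shared)` → prints [5, 8, 7, 36]

Answer:
[5, 8, 7, 36]
[5, 8, 7, 36]
[5, 8, 7, 36]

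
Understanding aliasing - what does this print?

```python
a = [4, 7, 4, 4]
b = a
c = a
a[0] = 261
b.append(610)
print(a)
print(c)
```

Key concept: multiple aliases.
Step by step:
`a = [4, 7, 4, 4]` → a = [4, 7, 4, 4]
`b = a` → b = [4, 7, 4, 4] (same object as a)
`c = a` → c = [4, 7, 4, 4] (same object as a, b)
`a[0] = 261` → a = [261, 7, 4, 4] (same object as b, c); b = [261, 7, 4, 4] (same object as a, c); c = [261, 7, 4, 4] (same object as a, b)
`b.append(610)` → a = [261, 7, 4, 4, 610] (same object as b, c); b = [261, 7, 4, 4, 610] (same object as a, c); c = [261, 7, 4, 4, 610] (same object as a, b)
`print(a)` → prints [261, 7, 4, 4, 610]
`print(c)` → prints [261, 7, 4, 4, 610]

Answer:
[261, 7, 4, 4, 610]
[261, 7, 4, 4, 610]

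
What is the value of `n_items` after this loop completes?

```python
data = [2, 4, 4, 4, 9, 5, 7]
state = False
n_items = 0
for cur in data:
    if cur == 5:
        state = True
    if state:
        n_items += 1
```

Count elements after first 5 in [2, 4, 4, 4, 9, 5, 7]
`n_items` takes the values: 0 → 1 → 2

Answer: 2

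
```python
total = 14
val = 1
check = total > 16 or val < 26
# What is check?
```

Trace:
`total = 14` → total = 14
`val = 1` → val = 1
`check = total > 16 or val < 26` → check = True
So check = True

Answer: True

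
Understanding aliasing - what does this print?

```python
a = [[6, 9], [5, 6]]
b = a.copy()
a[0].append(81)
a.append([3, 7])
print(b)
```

Key concept: shallow copy with nested lists.
Step by step:
`a = [[6, 9], [5, 6]]` → a = [[6, 9], [5, 6]]
`b = a.copy()` → b = [[6, 9], [5, 6]]
`a[0].append(81)` → a = [[6, 9, 81], [5, 6]]; b = [[6, 9, 81], [5, 6]]
`a.append([3, 7])` → a = [[6, 9, 81], [5, 6], [3, 7]]
`print(b)` → prints [[6, 9, 81], [5, 6]]

Answer: [[6, 9, 81], [5, 6]]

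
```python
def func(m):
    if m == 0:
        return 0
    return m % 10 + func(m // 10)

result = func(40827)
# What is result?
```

Sum of digits of 40827: 7 + 2 + 8 + 0 + 4 = 21

Answer: 21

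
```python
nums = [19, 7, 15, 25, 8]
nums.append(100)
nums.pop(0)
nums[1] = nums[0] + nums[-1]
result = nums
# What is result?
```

Trace:
`nums = [19, 7, 15, 25, 8]` → nums = [19, 7, 15, 25, 8]
`nums.append(100)` → nums = [19, 7, 15, 25, 8, 100]
`nums.pop(0)` → nums = [7, 15, 25, 8, 100]
`nums[1] = nums[0] + nums[-1]` → nums = [7, 107, 25, 8, 100]
`result = nums` → result = [7, 107, 25, 8, 100]
So result = [7, 107, 25, 8, 100]

Answer: [7, 107, 25, 8, 100]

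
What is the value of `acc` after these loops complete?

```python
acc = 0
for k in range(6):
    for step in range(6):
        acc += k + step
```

Sum of all k+step for k,step in 6x6
`acc` takes the values: 0 → 1 → 3 → 6 → 10 → 15 → 16 → 18 → 21 → 25 → 30 → 36 → 38 → 41 → 45 → 50 → 56 → 63 → 66 → 70 → 75 → 81 → 88 → 96 → 100 → 105 → 111 → 118 → 126 → 135 → 140 → 146 → 153 → 161 → 170 → 180

Answer: 180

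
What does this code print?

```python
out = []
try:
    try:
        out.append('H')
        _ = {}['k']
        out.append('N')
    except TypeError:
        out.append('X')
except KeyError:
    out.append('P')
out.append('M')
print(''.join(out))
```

Execution trace: 'H' (try body) → 'P' (outer except KeyError) → 'M' (after the try/except). Output: HPM

Answer: HPM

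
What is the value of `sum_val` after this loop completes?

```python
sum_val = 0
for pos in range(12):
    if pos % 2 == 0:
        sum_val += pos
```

Sum of even numbers 0 to 11
`sum_val` takes the values: 0 → 2 → 6 → 12 → 20 → 30

Answer: 30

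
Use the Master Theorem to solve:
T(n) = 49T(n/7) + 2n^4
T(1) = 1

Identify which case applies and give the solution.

a=49, b=7, f(n)=2n^4. log_7(49) = 2. Since c=4 > 2 and the regularity condition holds (49(n/7)^4 = (49/7^4)n^4 with 49/7^4 < 1), Case 3 applies: T(n) = Θ(f(n)) = O(n^4).

Answer: O(n^4) - Case 3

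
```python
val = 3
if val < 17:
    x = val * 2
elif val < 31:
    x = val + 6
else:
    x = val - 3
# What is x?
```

Trace:
`val = 3` → val = 3
`if val < 17: ...` → val < 17 is True → x = 6
So x = 6

Answer: 6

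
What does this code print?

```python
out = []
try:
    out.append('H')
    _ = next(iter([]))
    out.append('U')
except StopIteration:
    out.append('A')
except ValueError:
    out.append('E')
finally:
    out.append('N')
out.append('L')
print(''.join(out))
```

Execution trace: 'H' (try body) → 'A' (except StopIteration) → 'N' (finally) → 'L' (after the try/except). Output: HANL

Answer: HANL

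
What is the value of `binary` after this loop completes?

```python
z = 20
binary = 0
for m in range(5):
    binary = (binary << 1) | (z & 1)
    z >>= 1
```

Reverse lowest 5 bits of 20
`binary` takes the values: 0 → 1 → 2 → 5

Answer: 5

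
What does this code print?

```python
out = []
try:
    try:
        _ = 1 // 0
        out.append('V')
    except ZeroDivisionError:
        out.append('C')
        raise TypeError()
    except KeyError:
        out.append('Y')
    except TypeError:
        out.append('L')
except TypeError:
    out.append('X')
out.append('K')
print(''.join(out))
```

Execution trace: 'C' (inner except ZeroDivisionError) → 'X' (outer except TypeError) → 'K' (after the try/except). Output: CXK

Answer: CXK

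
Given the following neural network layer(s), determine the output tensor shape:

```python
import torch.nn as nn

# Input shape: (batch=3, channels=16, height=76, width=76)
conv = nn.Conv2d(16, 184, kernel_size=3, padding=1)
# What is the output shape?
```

Input: (3, 16, 76, 76) -> Output: (3, 184, 76, 76)

Answer: (3, 184, 76, 76)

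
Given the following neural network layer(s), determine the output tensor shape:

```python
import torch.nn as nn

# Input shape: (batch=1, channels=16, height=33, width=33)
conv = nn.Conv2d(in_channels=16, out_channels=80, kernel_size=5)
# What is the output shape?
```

Input: (1, 16, 33, 33) -> Output: (1, 80, 29, 29)

Answer: (1, 80, 29, 29)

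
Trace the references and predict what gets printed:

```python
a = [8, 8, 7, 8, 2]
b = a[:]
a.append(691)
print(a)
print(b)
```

Key concept: slice [:] creates copy.
Step by step:
`a = [8, 8, 7, 8, 2]` → a = [8, 8, 7, 8, 2]
`b = a[:]` → b = [8, 8, 7, 8, 2]
`a.append(691)` → a = [8, 8, 7, 8, 2, 691]
`print(a)` → prints [8, 8, 7, 8, 2, 691]
`print(b)` → prints [8, 8, 7, 8, 2]

Answer:
[8, 8, 7, 8, 2, 691]
[8, 8, 7, 8, 2]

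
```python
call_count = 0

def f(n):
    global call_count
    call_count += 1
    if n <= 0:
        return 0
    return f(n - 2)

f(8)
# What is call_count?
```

Linear recursion stepping by 2: 5 calls from n=8 down to ≤0.

Answer: 5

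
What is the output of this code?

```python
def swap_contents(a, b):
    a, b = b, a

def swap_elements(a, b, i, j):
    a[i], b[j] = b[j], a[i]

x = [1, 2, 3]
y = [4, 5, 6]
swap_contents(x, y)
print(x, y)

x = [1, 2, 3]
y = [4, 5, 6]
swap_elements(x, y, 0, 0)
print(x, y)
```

Key concept: parameter rebinding vs mutation.
Step by step:
`x = [1, 2, 3]` → x = [1, 2, 3]
`y = [4, 5, 6]` → y = [4, 5, 6]
`swap_contents(x, y)` → no visible change to tracked variables
`print(x, y)` → prints [1, 2, 3] [4, 5, 6]
`x = [1, 2, 3]` → x = [1, 2, 3]
`y = [4, 5, 6]` → y = [4, 5, 6]
`swap_elements(x, y, 0, 0)` → x = [4, 2, 3]; y = [1, 5, 6]
`print(x, y)` → prints [4, 2, 3] [1, 5, 6]

Answer:
[1, 2, 3] [4, 5, 6]
[4, 2, 3] [1, 5, 6]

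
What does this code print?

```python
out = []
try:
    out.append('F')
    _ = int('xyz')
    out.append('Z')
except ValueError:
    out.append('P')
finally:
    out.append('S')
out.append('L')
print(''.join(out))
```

Execution trace: 'F' (try body) → 'P' (except ValueError) → 'S' (finally) → 'L' (after the try/except). Output: FPSL

Answer: FPSL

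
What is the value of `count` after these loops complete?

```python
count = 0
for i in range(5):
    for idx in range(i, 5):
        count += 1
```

Upper triangle: 5 + 4 + ... + 1
`count` takes the values: 0 → 1 → 2 → 3 → 4 → 5 → 6 → 7 → 8 → 9 → 10 → 11 → 12 → 13 → 14 → 15

Answer: 15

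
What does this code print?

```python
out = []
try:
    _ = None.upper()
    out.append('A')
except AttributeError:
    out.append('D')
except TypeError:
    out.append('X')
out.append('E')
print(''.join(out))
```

Execution trace: 'D' (except AttributeError) → 'E' (after the try/except). Output: DE

Answer: DE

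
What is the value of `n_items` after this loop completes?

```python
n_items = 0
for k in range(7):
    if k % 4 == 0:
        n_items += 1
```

Count numbers divisible by 4 in range(7)
`n_items` takes the values: 0 → 1 → 2

Answer: 2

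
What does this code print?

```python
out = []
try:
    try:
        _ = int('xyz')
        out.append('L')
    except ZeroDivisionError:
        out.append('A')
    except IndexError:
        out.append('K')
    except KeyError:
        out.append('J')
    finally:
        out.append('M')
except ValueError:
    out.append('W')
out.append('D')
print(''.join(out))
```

Execution trace: 'M' (inner finally) → 'W' (outer except ValueError) → 'D' (after the try/except). Output: MWD

Answer: MWD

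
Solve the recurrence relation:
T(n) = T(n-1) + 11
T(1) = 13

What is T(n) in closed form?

Unrolling: T(n) = T(1) + 11·(n-1) = 13 + 11(n-1) = 11n + 2.

Answer: T(n) = 11n + 2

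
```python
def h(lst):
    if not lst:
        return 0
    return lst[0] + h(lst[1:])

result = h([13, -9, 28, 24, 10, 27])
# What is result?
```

13 + (-9) + 28 + 24 + 10 + 27 + 0 = 93

Answer: 93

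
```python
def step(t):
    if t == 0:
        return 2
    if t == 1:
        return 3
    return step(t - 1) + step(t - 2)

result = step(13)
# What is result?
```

Build up from base cases: step(0)=2, step(1)=3, step(2)=5, step(3)=8, step(4)=13, step(5)=21, step(6)=34, ..., step(13)=987

Answer: 987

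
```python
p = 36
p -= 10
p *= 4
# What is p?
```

Trace:
`p = 36` → p = 36
`p -= 10` → p = 26
`p *= 4` → p = 104
So p = 104

Answer: 104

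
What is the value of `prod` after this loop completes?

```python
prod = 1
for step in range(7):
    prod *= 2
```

2^7 = 128
`prod` takes the values: 1 → 2 → 4 → 8 → 16 → 32 → 64 → 128

Answer: 128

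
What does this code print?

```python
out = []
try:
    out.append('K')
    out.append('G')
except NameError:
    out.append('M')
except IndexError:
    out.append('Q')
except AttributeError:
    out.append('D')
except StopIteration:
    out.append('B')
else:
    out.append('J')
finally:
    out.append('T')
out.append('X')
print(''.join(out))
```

Execution trace: 'K' (try body) → 'G' (try body, no exception) → 'J' (else) → 'T' (finally) → 'X' (after the try/except). Output: KGJTX

Answer: KGJTX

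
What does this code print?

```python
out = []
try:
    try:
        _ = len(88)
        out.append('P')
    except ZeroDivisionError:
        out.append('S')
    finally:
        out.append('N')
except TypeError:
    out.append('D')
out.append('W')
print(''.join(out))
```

Execution trace: 'N' (finally) → 'D' (outer except TypeError) → 'W' (after the try/except). Output: NDW

Answer: NDW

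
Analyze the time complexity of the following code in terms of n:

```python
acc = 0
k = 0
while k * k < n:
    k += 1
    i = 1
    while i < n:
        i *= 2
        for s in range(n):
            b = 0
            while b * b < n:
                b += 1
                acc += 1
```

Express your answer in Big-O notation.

Each loop level contributes: √n × log n × n × √n. Multiplying the contributions gives O(n^2 log n).

Answer: O(n^2 log n)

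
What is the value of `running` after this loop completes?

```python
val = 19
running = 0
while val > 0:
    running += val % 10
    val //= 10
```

Sum digits of 19
`running` takes the values: 0 → 9 → 10

Answer: 10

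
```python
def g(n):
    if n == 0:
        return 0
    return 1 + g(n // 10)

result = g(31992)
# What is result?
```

Count of digits of 31992: 5

Answer: 5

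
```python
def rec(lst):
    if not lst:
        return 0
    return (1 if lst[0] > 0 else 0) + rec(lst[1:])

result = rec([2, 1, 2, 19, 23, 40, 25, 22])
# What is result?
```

Count of positive elements in [2, 1, 2, 19, 23, 40, 25, 22] = 8

Answer: 8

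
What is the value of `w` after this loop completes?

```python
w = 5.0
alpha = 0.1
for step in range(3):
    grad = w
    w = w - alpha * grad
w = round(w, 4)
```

Gradient descent: w = 5.0 * (1 - 0.1)^3
`w` takes the values: 5.0 → 4.5 → 4.05 → 3.645

Answer: 3.645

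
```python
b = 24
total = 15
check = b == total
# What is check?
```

Trace:
`b = 24` → b = 24
`total = 15` → total = 15
`check = b == total` → check = False
So check = False

Answer: False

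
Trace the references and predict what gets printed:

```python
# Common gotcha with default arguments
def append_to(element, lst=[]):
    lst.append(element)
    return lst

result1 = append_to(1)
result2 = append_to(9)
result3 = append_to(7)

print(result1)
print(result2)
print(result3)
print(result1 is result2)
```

Key concept: mutable default argument gotcha.
Step by step:
`result1 = append_to(1)` → result1 = [1]
`result2 = append_to(9)` → result1 = [1, 9] (same object as result2); result2 = [1, 9] (same object as result1)
`result3 = append_to(7)` → result1 = [1, 9, 7] (same object as result2, result3); result2 = [1, 9, 7] (same object as result1, result3); result3 = [1, 9, 7] (same object as result1, result2)
`print(result1)` → prints [1, 9, 7]
`print(result2)` → prints [1, 9, 7]
`print(result3)` → prints [1, 9, 7]
`print(result1 is result2)` → prints True

Answer:
[1, 9, 7]
[1, 9, 7]
[1, 9, 7]
True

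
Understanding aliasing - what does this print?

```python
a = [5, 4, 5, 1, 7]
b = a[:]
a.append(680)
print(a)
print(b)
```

Key concept: slice [:] creates copy.
Step by step:
`a = [5, 4, 5, 1, 7]` → a = [5, 4, 5, 1, 7]
`b = a[:]` → b = [5, 4, 5, 1, 7]
`a.append(680)` → a = [5, 4, 5, 1, 7, 680]
`print(a)` → prints [5, 4, 5, 1, 7, 680]
`print(b)` → prints [5, 4, 5, 1, 7]

Answer:
[5, 4, 5, 1, 7, 680]
[5, 4, 5, 1, 7]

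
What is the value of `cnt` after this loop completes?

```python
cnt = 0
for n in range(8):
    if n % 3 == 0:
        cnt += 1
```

Count numbers divisible by 3 in range(8)
`cnt` takes the values: 0 → 1 → 2 → 3

Answer: 3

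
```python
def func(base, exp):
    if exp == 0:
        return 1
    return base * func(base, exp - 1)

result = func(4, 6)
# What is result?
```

func(4, 6) = 4 * 4 * 4 * 4 * 4 * 4 = 4096

Answer: 4096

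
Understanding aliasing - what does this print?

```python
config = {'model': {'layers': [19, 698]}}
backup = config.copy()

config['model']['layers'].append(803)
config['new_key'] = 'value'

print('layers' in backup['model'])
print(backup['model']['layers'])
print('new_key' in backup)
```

Key concept: shallow copy gotcha with nested dict.
Step by step:
`config = {'model': {'layers': [19, 698]}}` → config = {'model': {'layers': [19, 698]}}
`backup = config.copy()` → backup = {'model': {'layers': [19, 698]}}
`config['model']['layers'].append(803)` → config = {'model': {'layers': [19, 698, 803]}}; backup = {'model': {'layers': [19, 698, 803]}}
`config['new_key'] = 'value'` → config = {'model': {'layers': [19, 698, 803]}, 'new_key': 'value'}
`print('layers' in backup['model'])` → prints True
`print(backup['model']['layers'])` → prints [19, 698, 803]
`print('new_key' in backup)` → prints False

Answer:
True
[19, 698, 803]
False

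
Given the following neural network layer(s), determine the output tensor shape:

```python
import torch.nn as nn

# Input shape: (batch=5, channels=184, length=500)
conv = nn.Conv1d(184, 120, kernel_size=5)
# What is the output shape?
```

Input: (5, 184, 500) -> Output: (5, 120, 496)

Answer: (5, 120, 496)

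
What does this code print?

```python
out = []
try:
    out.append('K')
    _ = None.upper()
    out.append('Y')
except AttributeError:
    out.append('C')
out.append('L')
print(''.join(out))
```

Execution trace: 'K' (try body) → 'C' (except AttributeError) → 'L' (after the try/except). Output: KCL

Answer: KCL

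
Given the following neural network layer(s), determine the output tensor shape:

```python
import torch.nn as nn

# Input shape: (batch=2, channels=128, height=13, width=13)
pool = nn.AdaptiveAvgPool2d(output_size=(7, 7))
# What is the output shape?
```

Input: (2, 128, 13, 13) -> Output: (2, 128, 7, 7)

Answer: (2, 128, 7, 7)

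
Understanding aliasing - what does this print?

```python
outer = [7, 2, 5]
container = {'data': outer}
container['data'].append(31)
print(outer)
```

Key concept: dict holds reference to list.
Step by step:
`outer = [7, 2, 5]` → outer = [7, 2, 5]
`container = {'data': outer}` → container = {'data': [7, 2, 5]}
`container['data'].append(31)` → outer = [7, 2, 5, 31]; container = {'data': [7, 2, 5, 31]}
`print(outer)` → prints [7, 2, 5, 31]

Answer: [7, 2, 5, 31]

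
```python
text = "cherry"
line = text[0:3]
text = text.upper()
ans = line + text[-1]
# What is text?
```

Trace:
`text = "cherry"` → text = 'cherry'
`line = text[0:3]` → line = 'che'
`text = text.upper()` → text = 'CHERRY'
`ans = line + text[-1]` → ans = 'cheY'
So text = 'CHERRY'

Answer: 'CHERRY'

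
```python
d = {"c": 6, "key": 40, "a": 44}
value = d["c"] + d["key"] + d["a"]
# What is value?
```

Trace:
`d = {"c": 6, "key": 40, "a": 44}` → d = {'c': 6, 'key': 40, 'a': 44}
`value = d["c"] + d["key"] + d["a"]` → value = 90
So value = 90

Answer: 90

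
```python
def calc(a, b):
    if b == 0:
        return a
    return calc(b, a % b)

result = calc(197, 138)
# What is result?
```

calc(197, 138) -> calc(138, 59) -> calc(59, 20) -> calc(20, 19) -> calc(19, 1) -> calc(1, 0) -> 1

Answer: 1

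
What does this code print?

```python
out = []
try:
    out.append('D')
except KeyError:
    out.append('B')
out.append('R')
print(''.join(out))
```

Execution trace: 'D' (try body, no exception) → 'R' (after the try/except). Output: DR

Answer: DR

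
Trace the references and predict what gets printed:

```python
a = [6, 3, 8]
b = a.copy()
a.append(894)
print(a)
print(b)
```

Key concept: list.copy() creates independent copy.
Step by step:
`a = [6, 3, 8]` → a = [6, 3, 8]
`b = a.copy()` → b = [6, 3, 8]
`a.append(894)` → a = [6, 3, 8, 894]
`print(a)` → prints [6, 3, 8, 894]
`print(b)` → prints [6, 3, 8]

Answer:
[6, 3, 8, 894]
[6, 3, 8]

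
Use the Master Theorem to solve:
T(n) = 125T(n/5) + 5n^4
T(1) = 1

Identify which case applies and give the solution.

a=125, b=5, f(n)=5n^4. log_5(125) = 3. Since c=4 > 3 and the regularity condition holds (125(n/5)^4 = (125/5^4)n^4 with 125/5^4 < 1), Case 3 applies: T(n) = Θ(f(n)) = O(n^4).

Answer: O(n^4) - Case 3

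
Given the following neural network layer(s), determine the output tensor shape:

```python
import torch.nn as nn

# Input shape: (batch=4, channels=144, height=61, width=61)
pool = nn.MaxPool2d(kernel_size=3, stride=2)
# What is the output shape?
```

Input: (4, 144, 61, 61) -> Output: (4, 144, 30, 30)

Answer: (4, 144, 30, 30)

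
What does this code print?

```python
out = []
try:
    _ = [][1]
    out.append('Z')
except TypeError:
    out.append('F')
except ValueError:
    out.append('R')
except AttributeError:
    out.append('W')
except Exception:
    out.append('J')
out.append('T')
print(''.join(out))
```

Execution trace: 'J' (except Exception) → 'T' (after the try/except). Output: JT

Answer: JT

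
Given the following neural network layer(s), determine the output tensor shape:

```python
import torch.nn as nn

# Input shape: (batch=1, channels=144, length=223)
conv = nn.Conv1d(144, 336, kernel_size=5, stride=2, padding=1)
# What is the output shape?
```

Input: (1, 144, 223) -> Output: (1, 336, 111)

Answer: (1, 336, 111)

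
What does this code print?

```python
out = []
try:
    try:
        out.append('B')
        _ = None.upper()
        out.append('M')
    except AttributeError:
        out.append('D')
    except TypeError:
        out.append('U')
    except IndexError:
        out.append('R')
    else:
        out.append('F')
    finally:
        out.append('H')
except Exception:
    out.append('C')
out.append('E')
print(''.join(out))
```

Execution trace: 'B' (inner try body) → 'D' (inner except AttributeError) → 'H' (inner finally) → 'E' (after the try/except). Output: BDHE

Answer: BDHE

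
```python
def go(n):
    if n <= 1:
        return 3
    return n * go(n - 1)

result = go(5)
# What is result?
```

go(5) = 5 * 4 * 3 * 2 * 3 = 360

Answer: 360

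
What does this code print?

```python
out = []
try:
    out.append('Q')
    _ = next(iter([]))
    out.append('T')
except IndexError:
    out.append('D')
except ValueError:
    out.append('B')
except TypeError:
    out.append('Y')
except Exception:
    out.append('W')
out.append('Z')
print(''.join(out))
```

Execution trace: 'Q' (try body) → 'W' (except Exception) → 'Z' (after the try/except). Output: QWZ

Answer: QWZ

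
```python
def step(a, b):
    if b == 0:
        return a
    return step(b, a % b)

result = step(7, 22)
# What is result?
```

step(7, 22) -> step(22, 7) -> step(7, 1) -> step(1, 0) -> 1

Answer: 1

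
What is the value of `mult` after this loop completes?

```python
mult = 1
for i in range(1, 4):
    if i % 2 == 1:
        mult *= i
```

Product of odd numbers 1 to 3
`mult` takes the values: 1 → 3

Answer: 3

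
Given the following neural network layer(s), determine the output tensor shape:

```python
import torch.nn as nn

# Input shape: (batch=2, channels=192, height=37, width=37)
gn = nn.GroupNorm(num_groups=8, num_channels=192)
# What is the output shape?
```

Input: (2, 192, 37, 37) -> Output: (2, 192, 37, 37)

Answer: (2, 192, 37, 37)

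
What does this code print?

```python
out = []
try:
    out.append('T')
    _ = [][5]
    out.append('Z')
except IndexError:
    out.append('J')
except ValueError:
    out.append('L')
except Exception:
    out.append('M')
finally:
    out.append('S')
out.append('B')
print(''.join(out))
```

Execution trace: 'T' (try body) → 'J' (except IndexError) → 'S' (finally) → 'B' (after the try/except). Output: TJSB

Answer: TJSB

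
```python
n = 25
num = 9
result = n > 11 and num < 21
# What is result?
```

Trace:
`n = 25` → n = 25
`num = 9` → num = 9
`result = n > 11 and num < 21` → result = True
So result = True

Answer: True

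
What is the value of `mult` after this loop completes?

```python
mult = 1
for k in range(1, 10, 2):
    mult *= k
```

Product of 1, 3, 5, ... up to 9
`mult` takes the values: 1 → 3 → 15 → 105 → 945

Answer: 945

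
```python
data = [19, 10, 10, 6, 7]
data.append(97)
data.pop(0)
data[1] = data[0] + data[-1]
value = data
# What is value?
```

Trace:
`data = [19, 10, 10, 6, 7]` → data = [19, 10, 10, 6, 7]
`data.append(97)` → data = [19, 10, 10, 6, 7, 97]
`data.pop(0)` → data = [10, 10, 6, 7, 97]
`data[1] = data[0] + data[-1]` → data = [10, 107, 6, 7, 97]
`value = data` → value = [10, 107, 6, 7, 97]
So value = [10, 107, 6, 7, 97]

Answer: [10, 107, 6, 7, 97]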